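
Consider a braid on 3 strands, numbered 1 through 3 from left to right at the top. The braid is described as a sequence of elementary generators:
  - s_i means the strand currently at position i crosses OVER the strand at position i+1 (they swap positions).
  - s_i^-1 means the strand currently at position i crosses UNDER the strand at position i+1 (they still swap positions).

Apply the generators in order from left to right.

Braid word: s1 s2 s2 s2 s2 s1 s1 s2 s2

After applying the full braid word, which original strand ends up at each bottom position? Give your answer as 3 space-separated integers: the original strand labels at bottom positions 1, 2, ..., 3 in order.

Answer: 2 1 3

Derivation:
Gen 1 (s1): strand 1 crosses over strand 2. Perm now: [2 1 3]
Gen 2 (s2): strand 1 crosses over strand 3. Perm now: [2 3 1]
Gen 3 (s2): strand 3 crosses over strand 1. Perm now: [2 1 3]
Gen 4 (s2): strand 1 crosses over strand 3. Perm now: [2 3 1]
Gen 5 (s2): strand 3 crosses over strand 1. Perm now: [2 1 3]
Gen 6 (s1): strand 2 crosses over strand 1. Perm now: [1 2 3]
Gen 7 (s1): strand 1 crosses over strand 2. Perm now: [2 1 3]
Gen 8 (s2): strand 1 crosses over strand 3. Perm now: [2 3 1]
Gen 9 (s2): strand 3 crosses over strand 1. Perm now: [2 1 3]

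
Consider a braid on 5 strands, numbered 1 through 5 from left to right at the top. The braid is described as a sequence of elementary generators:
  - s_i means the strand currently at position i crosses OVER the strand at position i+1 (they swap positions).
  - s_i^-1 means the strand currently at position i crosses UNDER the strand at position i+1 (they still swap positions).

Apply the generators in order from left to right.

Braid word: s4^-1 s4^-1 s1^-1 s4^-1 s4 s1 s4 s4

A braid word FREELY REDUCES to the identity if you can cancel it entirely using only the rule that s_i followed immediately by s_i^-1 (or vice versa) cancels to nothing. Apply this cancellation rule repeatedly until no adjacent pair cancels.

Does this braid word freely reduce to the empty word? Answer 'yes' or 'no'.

Gen 1 (s4^-1): push. Stack: [s4^-1]
Gen 2 (s4^-1): push. Stack: [s4^-1 s4^-1]
Gen 3 (s1^-1): push. Stack: [s4^-1 s4^-1 s1^-1]
Gen 4 (s4^-1): push. Stack: [s4^-1 s4^-1 s1^-1 s4^-1]
Gen 5 (s4): cancels prior s4^-1. Stack: [s4^-1 s4^-1 s1^-1]
Gen 6 (s1): cancels prior s1^-1. Stack: [s4^-1 s4^-1]
Gen 7 (s4): cancels prior s4^-1. Stack: [s4^-1]
Gen 8 (s4): cancels prior s4^-1. Stack: []
Reduced word: (empty)

Answer: yes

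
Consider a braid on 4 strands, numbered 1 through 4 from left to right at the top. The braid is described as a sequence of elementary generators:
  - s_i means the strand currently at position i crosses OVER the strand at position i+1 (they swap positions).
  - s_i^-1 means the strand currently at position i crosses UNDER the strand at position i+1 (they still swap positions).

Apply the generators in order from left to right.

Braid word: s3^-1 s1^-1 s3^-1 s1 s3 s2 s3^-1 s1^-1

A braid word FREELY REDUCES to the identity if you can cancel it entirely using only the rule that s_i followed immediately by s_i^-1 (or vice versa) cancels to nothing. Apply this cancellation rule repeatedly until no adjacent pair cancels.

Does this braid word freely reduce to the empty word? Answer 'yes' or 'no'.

Answer: no

Derivation:
Gen 1 (s3^-1): push. Stack: [s3^-1]
Gen 2 (s1^-1): push. Stack: [s3^-1 s1^-1]
Gen 3 (s3^-1): push. Stack: [s3^-1 s1^-1 s3^-1]
Gen 4 (s1): push. Stack: [s3^-1 s1^-1 s3^-1 s1]
Gen 5 (s3): push. Stack: [s3^-1 s1^-1 s3^-1 s1 s3]
Gen 6 (s2): push. Stack: [s3^-1 s1^-1 s3^-1 s1 s3 s2]
Gen 7 (s3^-1): push. Stack: [s3^-1 s1^-1 s3^-1 s1 s3 s2 s3^-1]
Gen 8 (s1^-1): push. Stack: [s3^-1 s1^-1 s3^-1 s1 s3 s2 s3^-1 s1^-1]
Reduced word: s3^-1 s1^-1 s3^-1 s1 s3 s2 s3^-1 s1^-1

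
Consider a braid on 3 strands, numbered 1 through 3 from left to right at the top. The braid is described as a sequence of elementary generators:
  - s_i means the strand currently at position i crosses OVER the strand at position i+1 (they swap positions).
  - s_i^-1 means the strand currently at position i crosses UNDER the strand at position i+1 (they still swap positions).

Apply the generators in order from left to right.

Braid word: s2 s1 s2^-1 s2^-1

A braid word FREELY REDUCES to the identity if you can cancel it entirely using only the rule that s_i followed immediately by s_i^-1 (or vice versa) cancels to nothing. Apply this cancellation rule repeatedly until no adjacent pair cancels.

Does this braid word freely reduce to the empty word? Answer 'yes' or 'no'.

Gen 1 (s2): push. Stack: [s2]
Gen 2 (s1): push. Stack: [s2 s1]
Gen 3 (s2^-1): push. Stack: [s2 s1 s2^-1]
Gen 4 (s2^-1): push. Stack: [s2 s1 s2^-1 s2^-1]
Reduced word: s2 s1 s2^-1 s2^-1

Answer: no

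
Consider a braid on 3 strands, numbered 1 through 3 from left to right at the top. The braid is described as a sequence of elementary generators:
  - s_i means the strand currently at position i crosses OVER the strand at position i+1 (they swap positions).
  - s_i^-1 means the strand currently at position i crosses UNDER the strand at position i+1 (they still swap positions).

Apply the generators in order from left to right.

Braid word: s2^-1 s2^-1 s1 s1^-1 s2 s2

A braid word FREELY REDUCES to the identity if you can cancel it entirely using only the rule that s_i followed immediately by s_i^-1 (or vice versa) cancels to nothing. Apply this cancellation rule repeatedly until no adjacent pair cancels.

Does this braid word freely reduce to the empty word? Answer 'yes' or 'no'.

Answer: yes

Derivation:
Gen 1 (s2^-1): push. Stack: [s2^-1]
Gen 2 (s2^-1): push. Stack: [s2^-1 s2^-1]
Gen 3 (s1): push. Stack: [s2^-1 s2^-1 s1]
Gen 4 (s1^-1): cancels prior s1. Stack: [s2^-1 s2^-1]
Gen 5 (s2): cancels prior s2^-1. Stack: [s2^-1]
Gen 6 (s2): cancels prior s2^-1. Stack: []
Reduced word: (empty)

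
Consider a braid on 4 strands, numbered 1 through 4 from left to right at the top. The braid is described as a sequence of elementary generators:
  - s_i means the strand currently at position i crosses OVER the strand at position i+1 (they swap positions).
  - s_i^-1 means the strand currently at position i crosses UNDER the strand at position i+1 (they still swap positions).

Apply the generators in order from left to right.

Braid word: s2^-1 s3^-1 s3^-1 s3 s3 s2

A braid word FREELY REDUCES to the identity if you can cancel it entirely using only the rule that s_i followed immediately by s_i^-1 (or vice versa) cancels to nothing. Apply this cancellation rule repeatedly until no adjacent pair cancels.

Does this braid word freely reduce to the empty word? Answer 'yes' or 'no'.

Answer: yes

Derivation:
Gen 1 (s2^-1): push. Stack: [s2^-1]
Gen 2 (s3^-1): push. Stack: [s2^-1 s3^-1]
Gen 3 (s3^-1): push. Stack: [s2^-1 s3^-1 s3^-1]
Gen 4 (s3): cancels prior s3^-1. Stack: [s2^-1 s3^-1]
Gen 5 (s3): cancels prior s3^-1. Stack: [s2^-1]
Gen 6 (s2): cancels prior s2^-1. Stack: []
Reduced word: (empty)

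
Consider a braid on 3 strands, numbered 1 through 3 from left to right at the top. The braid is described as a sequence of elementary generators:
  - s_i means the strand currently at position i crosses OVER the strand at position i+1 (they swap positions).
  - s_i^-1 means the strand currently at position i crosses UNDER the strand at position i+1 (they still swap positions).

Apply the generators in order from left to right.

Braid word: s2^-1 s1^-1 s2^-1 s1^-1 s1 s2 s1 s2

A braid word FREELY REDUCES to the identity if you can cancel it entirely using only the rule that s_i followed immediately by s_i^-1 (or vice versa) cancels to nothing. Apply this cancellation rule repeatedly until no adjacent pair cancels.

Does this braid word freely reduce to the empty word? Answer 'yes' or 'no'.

Answer: yes

Derivation:
Gen 1 (s2^-1): push. Stack: [s2^-1]
Gen 2 (s1^-1): push. Stack: [s2^-1 s1^-1]
Gen 3 (s2^-1): push. Stack: [s2^-1 s1^-1 s2^-1]
Gen 4 (s1^-1): push. Stack: [s2^-1 s1^-1 s2^-1 s1^-1]
Gen 5 (s1): cancels prior s1^-1. Stack: [s2^-1 s1^-1 s2^-1]
Gen 6 (s2): cancels prior s2^-1. Stack: [s2^-1 s1^-1]
Gen 7 (s1): cancels prior s1^-1. Stack: [s2^-1]
Gen 8 (s2): cancels prior s2^-1. Stack: []
Reduced word: (empty)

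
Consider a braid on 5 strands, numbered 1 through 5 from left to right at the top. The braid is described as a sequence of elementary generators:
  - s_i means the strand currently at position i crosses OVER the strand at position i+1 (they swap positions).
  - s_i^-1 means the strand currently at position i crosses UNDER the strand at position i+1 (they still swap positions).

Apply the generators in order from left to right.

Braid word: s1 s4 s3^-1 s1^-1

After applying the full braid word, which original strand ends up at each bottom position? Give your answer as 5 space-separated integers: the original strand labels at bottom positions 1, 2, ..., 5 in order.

Answer: 1 2 5 3 4

Derivation:
Gen 1 (s1): strand 1 crosses over strand 2. Perm now: [2 1 3 4 5]
Gen 2 (s4): strand 4 crosses over strand 5. Perm now: [2 1 3 5 4]
Gen 3 (s3^-1): strand 3 crosses under strand 5. Perm now: [2 1 5 3 4]
Gen 4 (s1^-1): strand 2 crosses under strand 1. Perm now: [1 2 5 3 4]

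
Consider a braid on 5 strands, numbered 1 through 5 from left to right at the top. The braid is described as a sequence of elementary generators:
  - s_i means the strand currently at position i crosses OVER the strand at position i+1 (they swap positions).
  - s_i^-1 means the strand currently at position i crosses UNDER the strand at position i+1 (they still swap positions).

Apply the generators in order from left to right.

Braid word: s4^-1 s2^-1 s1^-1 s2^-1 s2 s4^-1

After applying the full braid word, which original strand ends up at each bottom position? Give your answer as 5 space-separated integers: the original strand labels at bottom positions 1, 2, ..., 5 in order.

Answer: 3 1 2 4 5

Derivation:
Gen 1 (s4^-1): strand 4 crosses under strand 5. Perm now: [1 2 3 5 4]
Gen 2 (s2^-1): strand 2 crosses under strand 3. Perm now: [1 3 2 5 4]
Gen 3 (s1^-1): strand 1 crosses under strand 3. Perm now: [3 1 2 5 4]
Gen 4 (s2^-1): strand 1 crosses under strand 2. Perm now: [3 2 1 5 4]
Gen 5 (s2): strand 2 crosses over strand 1. Perm now: [3 1 2 5 4]
Gen 6 (s4^-1): strand 5 crosses under strand 4. Perm now: [3 1 2 4 5]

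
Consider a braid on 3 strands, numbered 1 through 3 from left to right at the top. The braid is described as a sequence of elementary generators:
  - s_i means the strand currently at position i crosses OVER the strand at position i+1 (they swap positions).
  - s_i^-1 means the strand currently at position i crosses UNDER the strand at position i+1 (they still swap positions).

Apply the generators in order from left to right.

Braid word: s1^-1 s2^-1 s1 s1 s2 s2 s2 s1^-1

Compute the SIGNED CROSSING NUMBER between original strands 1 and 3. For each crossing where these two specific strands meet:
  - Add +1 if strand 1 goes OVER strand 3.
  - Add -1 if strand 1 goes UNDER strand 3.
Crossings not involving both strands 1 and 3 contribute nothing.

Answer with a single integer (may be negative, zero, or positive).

Gen 1: crossing 1x2. Both 1&3? no. Sum: 0
Gen 2: 1 under 3. Both 1&3? yes. Contrib: -1. Sum: -1
Gen 3: crossing 2x3. Both 1&3? no. Sum: -1
Gen 4: crossing 3x2. Both 1&3? no. Sum: -1
Gen 5: 3 over 1. Both 1&3? yes. Contrib: -1. Sum: -2
Gen 6: 1 over 3. Both 1&3? yes. Contrib: +1. Sum: -1
Gen 7: 3 over 1. Both 1&3? yes. Contrib: -1. Sum: -2
Gen 8: crossing 2x1. Both 1&3? no. Sum: -2

Answer: -2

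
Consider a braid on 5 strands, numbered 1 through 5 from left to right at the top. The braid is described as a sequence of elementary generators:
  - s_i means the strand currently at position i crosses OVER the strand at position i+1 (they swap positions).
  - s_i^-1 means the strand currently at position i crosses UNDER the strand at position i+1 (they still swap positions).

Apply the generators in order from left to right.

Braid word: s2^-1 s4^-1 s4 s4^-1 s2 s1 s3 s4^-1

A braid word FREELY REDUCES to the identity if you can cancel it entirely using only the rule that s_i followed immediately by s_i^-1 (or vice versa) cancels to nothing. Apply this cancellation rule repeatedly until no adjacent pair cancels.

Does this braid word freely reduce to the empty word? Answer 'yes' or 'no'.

Gen 1 (s2^-1): push. Stack: [s2^-1]
Gen 2 (s4^-1): push. Stack: [s2^-1 s4^-1]
Gen 3 (s4): cancels prior s4^-1. Stack: [s2^-1]
Gen 4 (s4^-1): push. Stack: [s2^-1 s4^-1]
Gen 5 (s2): push. Stack: [s2^-1 s4^-1 s2]
Gen 6 (s1): push. Stack: [s2^-1 s4^-1 s2 s1]
Gen 7 (s3): push. Stack: [s2^-1 s4^-1 s2 s1 s3]
Gen 8 (s4^-1): push. Stack: [s2^-1 s4^-1 s2 s1 s3 s4^-1]
Reduced word: s2^-1 s4^-1 s2 s1 s3 s4^-1

Answer: no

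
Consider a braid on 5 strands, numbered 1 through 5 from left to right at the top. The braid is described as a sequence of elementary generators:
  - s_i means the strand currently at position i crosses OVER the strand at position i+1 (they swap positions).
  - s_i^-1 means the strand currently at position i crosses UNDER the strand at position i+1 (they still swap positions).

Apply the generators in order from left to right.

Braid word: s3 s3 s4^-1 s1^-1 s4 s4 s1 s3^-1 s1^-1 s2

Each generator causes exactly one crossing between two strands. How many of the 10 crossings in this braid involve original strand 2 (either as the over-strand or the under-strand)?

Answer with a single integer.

Answer: 3

Derivation:
Gen 1: crossing 3x4. Involves strand 2? no. Count so far: 0
Gen 2: crossing 4x3. Involves strand 2? no. Count so far: 0
Gen 3: crossing 4x5. Involves strand 2? no. Count so far: 0
Gen 4: crossing 1x2. Involves strand 2? yes. Count so far: 1
Gen 5: crossing 5x4. Involves strand 2? no. Count so far: 1
Gen 6: crossing 4x5. Involves strand 2? no. Count so far: 1
Gen 7: crossing 2x1. Involves strand 2? yes. Count so far: 2
Gen 8: crossing 3x5. Involves strand 2? no. Count so far: 2
Gen 9: crossing 1x2. Involves strand 2? yes. Count so far: 3
Gen 10: crossing 1x5. Involves strand 2? no. Count so far: 3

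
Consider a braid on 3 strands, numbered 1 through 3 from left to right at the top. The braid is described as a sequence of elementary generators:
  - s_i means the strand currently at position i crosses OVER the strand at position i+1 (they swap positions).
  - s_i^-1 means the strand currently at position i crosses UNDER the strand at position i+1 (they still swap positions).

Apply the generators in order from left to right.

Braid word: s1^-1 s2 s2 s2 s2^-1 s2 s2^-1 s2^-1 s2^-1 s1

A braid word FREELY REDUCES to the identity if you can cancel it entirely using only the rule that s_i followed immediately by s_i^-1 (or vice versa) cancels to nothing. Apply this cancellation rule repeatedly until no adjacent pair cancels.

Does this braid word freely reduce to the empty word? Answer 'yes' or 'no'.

Gen 1 (s1^-1): push. Stack: [s1^-1]
Gen 2 (s2): push. Stack: [s1^-1 s2]
Gen 3 (s2): push. Stack: [s1^-1 s2 s2]
Gen 4 (s2): push. Stack: [s1^-1 s2 s2 s2]
Gen 5 (s2^-1): cancels prior s2. Stack: [s1^-1 s2 s2]
Gen 6 (s2): push. Stack: [s1^-1 s2 s2 s2]
Gen 7 (s2^-1): cancels prior s2. Stack: [s1^-1 s2 s2]
Gen 8 (s2^-1): cancels prior s2. Stack: [s1^-1 s2]
Gen 9 (s2^-1): cancels prior s2. Stack: [s1^-1]
Gen 10 (s1): cancels prior s1^-1. Stack: []
Reduced word: (empty)

Answer: yes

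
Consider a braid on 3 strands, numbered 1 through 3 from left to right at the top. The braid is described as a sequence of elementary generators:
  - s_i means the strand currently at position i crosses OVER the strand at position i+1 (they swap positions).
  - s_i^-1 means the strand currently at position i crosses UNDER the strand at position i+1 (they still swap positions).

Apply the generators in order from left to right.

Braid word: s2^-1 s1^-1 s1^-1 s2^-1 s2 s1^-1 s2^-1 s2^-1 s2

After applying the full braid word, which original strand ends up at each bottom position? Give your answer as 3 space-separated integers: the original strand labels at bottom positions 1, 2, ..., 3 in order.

Answer: 3 2 1

Derivation:
Gen 1 (s2^-1): strand 2 crosses under strand 3. Perm now: [1 3 2]
Gen 2 (s1^-1): strand 1 crosses under strand 3. Perm now: [3 1 2]
Gen 3 (s1^-1): strand 3 crosses under strand 1. Perm now: [1 3 2]
Gen 4 (s2^-1): strand 3 crosses under strand 2. Perm now: [1 2 3]
Gen 5 (s2): strand 2 crosses over strand 3. Perm now: [1 3 2]
Gen 6 (s1^-1): strand 1 crosses under strand 3. Perm now: [3 1 2]
Gen 7 (s2^-1): strand 1 crosses under strand 2. Perm now: [3 2 1]
Gen 8 (s2^-1): strand 2 crosses under strand 1. Perm now: [3 1 2]
Gen 9 (s2): strand 1 crosses over strand 2. Perm now: [3 2 1]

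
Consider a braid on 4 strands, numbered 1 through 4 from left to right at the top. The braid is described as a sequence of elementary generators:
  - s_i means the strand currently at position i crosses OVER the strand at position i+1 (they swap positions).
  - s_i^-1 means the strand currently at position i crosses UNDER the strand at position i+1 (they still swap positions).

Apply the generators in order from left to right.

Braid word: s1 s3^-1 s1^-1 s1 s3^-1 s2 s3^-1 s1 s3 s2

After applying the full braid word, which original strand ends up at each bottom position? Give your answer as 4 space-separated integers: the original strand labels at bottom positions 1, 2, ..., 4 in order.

Gen 1 (s1): strand 1 crosses over strand 2. Perm now: [2 1 3 4]
Gen 2 (s3^-1): strand 3 crosses under strand 4. Perm now: [2 1 4 3]
Gen 3 (s1^-1): strand 2 crosses under strand 1. Perm now: [1 2 4 3]
Gen 4 (s1): strand 1 crosses over strand 2. Perm now: [2 1 4 3]
Gen 5 (s3^-1): strand 4 crosses under strand 3. Perm now: [2 1 3 4]
Gen 6 (s2): strand 1 crosses over strand 3. Perm now: [2 3 1 4]
Gen 7 (s3^-1): strand 1 crosses under strand 4. Perm now: [2 3 4 1]
Gen 8 (s1): strand 2 crosses over strand 3. Perm now: [3 2 4 1]
Gen 9 (s3): strand 4 crosses over strand 1. Perm now: [3 2 1 4]
Gen 10 (s2): strand 2 crosses over strand 1. Perm now: [3 1 2 4]

Answer: 3 1 2 4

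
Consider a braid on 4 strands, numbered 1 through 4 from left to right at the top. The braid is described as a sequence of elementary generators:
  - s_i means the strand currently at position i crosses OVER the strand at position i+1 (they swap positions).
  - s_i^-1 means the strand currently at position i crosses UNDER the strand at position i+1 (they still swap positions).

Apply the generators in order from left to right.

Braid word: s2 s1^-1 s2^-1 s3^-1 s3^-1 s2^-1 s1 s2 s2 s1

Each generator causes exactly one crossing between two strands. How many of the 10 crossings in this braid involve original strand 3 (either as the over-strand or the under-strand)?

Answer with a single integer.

Answer: 6

Derivation:
Gen 1: crossing 2x3. Involves strand 3? yes. Count so far: 1
Gen 2: crossing 1x3. Involves strand 3? yes. Count so far: 2
Gen 3: crossing 1x2. Involves strand 3? no. Count so far: 2
Gen 4: crossing 1x4. Involves strand 3? no. Count so far: 2
Gen 5: crossing 4x1. Involves strand 3? no. Count so far: 2
Gen 6: crossing 2x1. Involves strand 3? no. Count so far: 2
Gen 7: crossing 3x1. Involves strand 3? yes. Count so far: 3
Gen 8: crossing 3x2. Involves strand 3? yes. Count so far: 4
Gen 9: crossing 2x3. Involves strand 3? yes. Count so far: 5
Gen 10: crossing 1x3. Involves strand 3? yes. Count so far: 6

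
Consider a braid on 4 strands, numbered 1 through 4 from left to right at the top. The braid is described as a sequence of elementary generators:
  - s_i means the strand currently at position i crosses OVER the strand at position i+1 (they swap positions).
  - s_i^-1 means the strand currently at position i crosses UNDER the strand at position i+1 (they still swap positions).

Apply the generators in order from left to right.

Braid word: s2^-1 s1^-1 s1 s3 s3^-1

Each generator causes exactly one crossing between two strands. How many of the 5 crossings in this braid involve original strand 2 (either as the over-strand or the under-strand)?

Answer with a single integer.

Gen 1: crossing 2x3. Involves strand 2? yes. Count so far: 1
Gen 2: crossing 1x3. Involves strand 2? no. Count so far: 1
Gen 3: crossing 3x1. Involves strand 2? no. Count so far: 1
Gen 4: crossing 2x4. Involves strand 2? yes. Count so far: 2
Gen 5: crossing 4x2. Involves strand 2? yes. Count so far: 3

Answer: 3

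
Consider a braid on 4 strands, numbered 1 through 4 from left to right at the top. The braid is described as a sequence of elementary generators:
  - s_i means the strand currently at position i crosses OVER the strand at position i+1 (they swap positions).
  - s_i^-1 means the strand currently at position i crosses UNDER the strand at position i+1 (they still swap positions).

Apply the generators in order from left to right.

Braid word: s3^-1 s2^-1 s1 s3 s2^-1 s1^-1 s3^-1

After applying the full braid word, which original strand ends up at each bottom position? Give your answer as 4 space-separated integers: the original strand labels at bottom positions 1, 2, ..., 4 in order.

Gen 1 (s3^-1): strand 3 crosses under strand 4. Perm now: [1 2 4 3]
Gen 2 (s2^-1): strand 2 crosses under strand 4. Perm now: [1 4 2 3]
Gen 3 (s1): strand 1 crosses over strand 4. Perm now: [4 1 2 3]
Gen 4 (s3): strand 2 crosses over strand 3. Perm now: [4 1 3 2]
Gen 5 (s2^-1): strand 1 crosses under strand 3. Perm now: [4 3 1 2]
Gen 6 (s1^-1): strand 4 crosses under strand 3. Perm now: [3 4 1 2]
Gen 7 (s3^-1): strand 1 crosses under strand 2. Perm now: [3 4 2 1]

Answer: 3 4 2 1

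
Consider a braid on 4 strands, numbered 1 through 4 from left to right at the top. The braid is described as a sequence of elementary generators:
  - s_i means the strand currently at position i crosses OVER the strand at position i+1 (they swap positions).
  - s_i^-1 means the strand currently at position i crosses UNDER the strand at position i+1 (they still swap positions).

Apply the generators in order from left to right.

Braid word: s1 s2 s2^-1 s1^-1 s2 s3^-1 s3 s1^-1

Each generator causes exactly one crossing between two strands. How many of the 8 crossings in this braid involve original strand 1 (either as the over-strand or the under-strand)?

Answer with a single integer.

Answer: 5

Derivation:
Gen 1: crossing 1x2. Involves strand 1? yes. Count so far: 1
Gen 2: crossing 1x3. Involves strand 1? yes. Count so far: 2
Gen 3: crossing 3x1. Involves strand 1? yes. Count so far: 3
Gen 4: crossing 2x1. Involves strand 1? yes. Count so far: 4
Gen 5: crossing 2x3. Involves strand 1? no. Count so far: 4
Gen 6: crossing 2x4. Involves strand 1? no. Count so far: 4
Gen 7: crossing 4x2. Involves strand 1? no. Count so far: 4
Gen 8: crossing 1x3. Involves strand 1? yes. Count so far: 5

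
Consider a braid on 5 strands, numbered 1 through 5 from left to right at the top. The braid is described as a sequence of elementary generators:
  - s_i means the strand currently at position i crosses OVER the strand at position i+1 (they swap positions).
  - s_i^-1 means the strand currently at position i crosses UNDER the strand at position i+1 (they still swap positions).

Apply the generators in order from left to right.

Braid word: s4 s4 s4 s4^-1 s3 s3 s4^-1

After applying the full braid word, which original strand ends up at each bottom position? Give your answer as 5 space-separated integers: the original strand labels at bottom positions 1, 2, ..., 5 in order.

Answer: 1 2 3 5 4

Derivation:
Gen 1 (s4): strand 4 crosses over strand 5. Perm now: [1 2 3 5 4]
Gen 2 (s4): strand 5 crosses over strand 4. Perm now: [1 2 3 4 5]
Gen 3 (s4): strand 4 crosses over strand 5. Perm now: [1 2 3 5 4]
Gen 4 (s4^-1): strand 5 crosses under strand 4. Perm now: [1 2 3 4 5]
Gen 5 (s3): strand 3 crosses over strand 4. Perm now: [1 2 4 3 5]
Gen 6 (s3): strand 4 crosses over strand 3. Perm now: [1 2 3 4 5]
Gen 7 (s4^-1): strand 4 crosses under strand 5. Perm now: [1 2 3 5 4]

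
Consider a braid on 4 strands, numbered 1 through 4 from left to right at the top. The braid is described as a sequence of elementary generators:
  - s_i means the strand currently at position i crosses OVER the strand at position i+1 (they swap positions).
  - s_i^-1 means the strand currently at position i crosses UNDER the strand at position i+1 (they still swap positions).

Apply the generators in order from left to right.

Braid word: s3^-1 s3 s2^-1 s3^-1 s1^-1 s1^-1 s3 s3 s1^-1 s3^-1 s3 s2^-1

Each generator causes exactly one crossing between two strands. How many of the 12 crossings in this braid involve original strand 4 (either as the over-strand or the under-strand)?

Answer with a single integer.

Gen 1: crossing 3x4. Involves strand 4? yes. Count so far: 1
Gen 2: crossing 4x3. Involves strand 4? yes. Count so far: 2
Gen 3: crossing 2x3. Involves strand 4? no. Count so far: 2
Gen 4: crossing 2x4. Involves strand 4? yes. Count so far: 3
Gen 5: crossing 1x3. Involves strand 4? no. Count so far: 3
Gen 6: crossing 3x1. Involves strand 4? no. Count so far: 3
Gen 7: crossing 4x2. Involves strand 4? yes. Count so far: 4
Gen 8: crossing 2x4. Involves strand 4? yes. Count so far: 5
Gen 9: crossing 1x3. Involves strand 4? no. Count so far: 5
Gen 10: crossing 4x2. Involves strand 4? yes. Count so far: 6
Gen 11: crossing 2x4. Involves strand 4? yes. Count so far: 7
Gen 12: crossing 1x4. Involves strand 4? yes. Count so far: 8

Answer: 8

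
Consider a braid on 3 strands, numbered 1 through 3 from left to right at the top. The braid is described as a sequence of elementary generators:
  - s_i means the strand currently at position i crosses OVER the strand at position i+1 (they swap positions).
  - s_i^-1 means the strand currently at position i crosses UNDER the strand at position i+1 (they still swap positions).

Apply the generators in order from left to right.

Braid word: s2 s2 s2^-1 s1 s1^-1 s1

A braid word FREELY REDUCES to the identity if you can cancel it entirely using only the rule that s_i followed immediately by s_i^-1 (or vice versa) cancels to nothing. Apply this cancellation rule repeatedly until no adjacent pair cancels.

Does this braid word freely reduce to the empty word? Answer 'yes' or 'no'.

Answer: no

Derivation:
Gen 1 (s2): push. Stack: [s2]
Gen 2 (s2): push. Stack: [s2 s2]
Gen 3 (s2^-1): cancels prior s2. Stack: [s2]
Gen 4 (s1): push. Stack: [s2 s1]
Gen 5 (s1^-1): cancels prior s1. Stack: [s2]
Gen 6 (s1): push. Stack: [s2 s1]
Reduced word: s2 s1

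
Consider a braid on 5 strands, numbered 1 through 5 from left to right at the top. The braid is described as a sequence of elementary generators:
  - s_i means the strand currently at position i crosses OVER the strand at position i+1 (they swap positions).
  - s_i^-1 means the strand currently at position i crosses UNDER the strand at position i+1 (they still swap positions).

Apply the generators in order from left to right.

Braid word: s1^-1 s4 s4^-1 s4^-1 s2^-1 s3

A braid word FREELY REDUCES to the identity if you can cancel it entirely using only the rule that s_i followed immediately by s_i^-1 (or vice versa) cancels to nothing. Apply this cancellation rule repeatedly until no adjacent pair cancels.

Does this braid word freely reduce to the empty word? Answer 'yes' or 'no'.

Answer: no

Derivation:
Gen 1 (s1^-1): push. Stack: [s1^-1]
Gen 2 (s4): push. Stack: [s1^-1 s4]
Gen 3 (s4^-1): cancels prior s4. Stack: [s1^-1]
Gen 4 (s4^-1): push. Stack: [s1^-1 s4^-1]
Gen 5 (s2^-1): push. Stack: [s1^-1 s4^-1 s2^-1]
Gen 6 (s3): push. Stack: [s1^-1 s4^-1 s2^-1 s3]
Reduced word: s1^-1 s4^-1 s2^-1 s3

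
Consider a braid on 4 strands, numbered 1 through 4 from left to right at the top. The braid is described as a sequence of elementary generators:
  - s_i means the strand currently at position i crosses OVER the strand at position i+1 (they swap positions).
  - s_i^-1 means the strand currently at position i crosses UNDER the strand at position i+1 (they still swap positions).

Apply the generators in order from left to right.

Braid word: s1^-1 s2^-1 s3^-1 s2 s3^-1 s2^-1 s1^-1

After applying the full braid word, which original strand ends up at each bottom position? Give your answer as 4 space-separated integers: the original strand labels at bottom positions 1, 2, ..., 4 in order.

Gen 1 (s1^-1): strand 1 crosses under strand 2. Perm now: [2 1 3 4]
Gen 2 (s2^-1): strand 1 crosses under strand 3. Perm now: [2 3 1 4]
Gen 3 (s3^-1): strand 1 crosses under strand 4. Perm now: [2 3 4 1]
Gen 4 (s2): strand 3 crosses over strand 4. Perm now: [2 4 3 1]
Gen 5 (s3^-1): strand 3 crosses under strand 1. Perm now: [2 4 1 3]
Gen 6 (s2^-1): strand 4 crosses under strand 1. Perm now: [2 1 4 3]
Gen 7 (s1^-1): strand 2 crosses under strand 1. Perm now: [1 2 4 3]

Answer: 1 2 4 3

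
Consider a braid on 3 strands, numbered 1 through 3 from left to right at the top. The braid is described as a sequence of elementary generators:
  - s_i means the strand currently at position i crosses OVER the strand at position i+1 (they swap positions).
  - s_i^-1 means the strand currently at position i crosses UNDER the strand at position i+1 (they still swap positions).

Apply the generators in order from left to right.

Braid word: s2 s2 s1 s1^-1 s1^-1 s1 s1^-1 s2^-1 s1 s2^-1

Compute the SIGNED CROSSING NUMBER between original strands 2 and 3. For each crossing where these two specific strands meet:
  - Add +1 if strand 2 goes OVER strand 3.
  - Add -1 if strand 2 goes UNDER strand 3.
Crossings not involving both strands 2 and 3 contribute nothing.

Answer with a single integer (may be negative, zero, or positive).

Gen 1: 2 over 3. Both 2&3? yes. Contrib: +1. Sum: 1
Gen 2: 3 over 2. Both 2&3? yes. Contrib: -1. Sum: 0
Gen 3: crossing 1x2. Both 2&3? no. Sum: 0
Gen 4: crossing 2x1. Both 2&3? no. Sum: 0
Gen 5: crossing 1x2. Both 2&3? no. Sum: 0
Gen 6: crossing 2x1. Both 2&3? no. Sum: 0
Gen 7: crossing 1x2. Both 2&3? no. Sum: 0
Gen 8: crossing 1x3. Both 2&3? no. Sum: 0
Gen 9: 2 over 3. Both 2&3? yes. Contrib: +1. Sum: 1
Gen 10: crossing 2x1. Both 2&3? no. Sum: 1

Answer: 1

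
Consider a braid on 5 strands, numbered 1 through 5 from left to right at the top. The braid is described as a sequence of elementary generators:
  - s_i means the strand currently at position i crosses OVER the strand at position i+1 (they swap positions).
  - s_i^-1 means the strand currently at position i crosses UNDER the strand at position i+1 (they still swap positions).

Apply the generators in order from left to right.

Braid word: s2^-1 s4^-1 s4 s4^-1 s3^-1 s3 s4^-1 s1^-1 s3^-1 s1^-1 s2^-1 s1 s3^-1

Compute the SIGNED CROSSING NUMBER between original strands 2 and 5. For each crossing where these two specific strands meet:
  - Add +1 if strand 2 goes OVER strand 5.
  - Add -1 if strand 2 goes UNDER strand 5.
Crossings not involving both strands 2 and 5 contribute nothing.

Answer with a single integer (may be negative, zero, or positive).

Gen 1: crossing 2x3. Both 2&5? no. Sum: 0
Gen 2: crossing 4x5. Both 2&5? no. Sum: 0
Gen 3: crossing 5x4. Both 2&5? no. Sum: 0
Gen 4: crossing 4x5. Both 2&5? no. Sum: 0
Gen 5: 2 under 5. Both 2&5? yes. Contrib: -1. Sum: -1
Gen 6: 5 over 2. Both 2&5? yes. Contrib: -1. Sum: -2
Gen 7: crossing 5x4. Both 2&5? no. Sum: -2
Gen 8: crossing 1x3. Both 2&5? no. Sum: -2
Gen 9: crossing 2x4. Both 2&5? no. Sum: -2
Gen 10: crossing 3x1. Both 2&5? no. Sum: -2
Gen 11: crossing 3x4. Both 2&5? no. Sum: -2
Gen 12: crossing 1x4. Both 2&5? no. Sum: -2
Gen 13: crossing 3x2. Both 2&5? no. Sum: -2

Answer: -2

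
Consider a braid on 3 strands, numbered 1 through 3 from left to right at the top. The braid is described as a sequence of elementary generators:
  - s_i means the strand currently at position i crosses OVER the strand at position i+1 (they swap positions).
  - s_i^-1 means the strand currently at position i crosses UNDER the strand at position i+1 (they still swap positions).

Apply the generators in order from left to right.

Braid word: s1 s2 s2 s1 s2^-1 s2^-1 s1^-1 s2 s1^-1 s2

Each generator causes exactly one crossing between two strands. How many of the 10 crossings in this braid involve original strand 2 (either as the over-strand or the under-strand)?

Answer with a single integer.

Answer: 7

Derivation:
Gen 1: crossing 1x2. Involves strand 2? yes. Count so far: 1
Gen 2: crossing 1x3. Involves strand 2? no. Count so far: 1
Gen 3: crossing 3x1. Involves strand 2? no. Count so far: 1
Gen 4: crossing 2x1. Involves strand 2? yes. Count so far: 2
Gen 5: crossing 2x3. Involves strand 2? yes. Count so far: 3
Gen 6: crossing 3x2. Involves strand 2? yes. Count so far: 4
Gen 7: crossing 1x2. Involves strand 2? yes. Count so far: 5
Gen 8: crossing 1x3. Involves strand 2? no. Count so far: 5
Gen 9: crossing 2x3. Involves strand 2? yes. Count so far: 6
Gen 10: crossing 2x1. Involves strand 2? yes. Count so far: 7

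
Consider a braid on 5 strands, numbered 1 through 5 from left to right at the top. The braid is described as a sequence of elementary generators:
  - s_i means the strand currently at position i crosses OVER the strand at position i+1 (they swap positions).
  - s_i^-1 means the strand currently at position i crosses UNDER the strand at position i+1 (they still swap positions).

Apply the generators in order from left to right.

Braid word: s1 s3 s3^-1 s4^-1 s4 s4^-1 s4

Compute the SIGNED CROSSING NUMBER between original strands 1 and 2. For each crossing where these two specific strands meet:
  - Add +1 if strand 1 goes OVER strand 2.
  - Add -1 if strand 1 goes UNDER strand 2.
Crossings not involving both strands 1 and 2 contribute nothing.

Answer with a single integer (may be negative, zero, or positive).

Answer: 1

Derivation:
Gen 1: 1 over 2. Both 1&2? yes. Contrib: +1. Sum: 1
Gen 2: crossing 3x4. Both 1&2? no. Sum: 1
Gen 3: crossing 4x3. Both 1&2? no. Sum: 1
Gen 4: crossing 4x5. Both 1&2? no. Sum: 1
Gen 5: crossing 5x4. Both 1&2? no. Sum: 1
Gen 6: crossing 4x5. Both 1&2? no. Sum: 1
Gen 7: crossing 5x4. Both 1&2? no. Sum: 1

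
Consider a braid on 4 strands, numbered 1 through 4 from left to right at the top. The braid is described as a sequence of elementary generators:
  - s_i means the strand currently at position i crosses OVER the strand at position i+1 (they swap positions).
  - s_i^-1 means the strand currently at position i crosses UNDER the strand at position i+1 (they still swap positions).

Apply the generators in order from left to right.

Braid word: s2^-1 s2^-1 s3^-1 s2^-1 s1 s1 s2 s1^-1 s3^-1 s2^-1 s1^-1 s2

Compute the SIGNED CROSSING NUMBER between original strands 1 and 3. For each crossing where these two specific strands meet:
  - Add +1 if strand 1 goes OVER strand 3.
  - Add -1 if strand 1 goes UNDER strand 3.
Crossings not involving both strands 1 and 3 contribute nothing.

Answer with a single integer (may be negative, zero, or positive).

Gen 1: crossing 2x3. Both 1&3? no. Sum: 0
Gen 2: crossing 3x2. Both 1&3? no. Sum: 0
Gen 3: crossing 3x4. Both 1&3? no. Sum: 0
Gen 4: crossing 2x4. Both 1&3? no. Sum: 0
Gen 5: crossing 1x4. Both 1&3? no. Sum: 0
Gen 6: crossing 4x1. Both 1&3? no. Sum: 0
Gen 7: crossing 4x2. Both 1&3? no. Sum: 0
Gen 8: crossing 1x2. Both 1&3? no. Sum: 0
Gen 9: crossing 4x3. Both 1&3? no. Sum: 0
Gen 10: 1 under 3. Both 1&3? yes. Contrib: -1. Sum: -1
Gen 11: crossing 2x3. Both 1&3? no. Sum: -1
Gen 12: crossing 2x1. Both 1&3? no. Sum: -1

Answer: -1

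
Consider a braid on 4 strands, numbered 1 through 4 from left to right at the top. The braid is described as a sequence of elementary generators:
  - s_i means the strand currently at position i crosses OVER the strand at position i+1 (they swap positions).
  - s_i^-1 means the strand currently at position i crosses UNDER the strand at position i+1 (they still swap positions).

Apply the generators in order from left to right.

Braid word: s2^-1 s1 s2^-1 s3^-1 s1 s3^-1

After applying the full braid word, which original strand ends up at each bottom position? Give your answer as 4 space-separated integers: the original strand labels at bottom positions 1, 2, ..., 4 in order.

Answer: 2 3 1 4

Derivation:
Gen 1 (s2^-1): strand 2 crosses under strand 3. Perm now: [1 3 2 4]
Gen 2 (s1): strand 1 crosses over strand 3. Perm now: [3 1 2 4]
Gen 3 (s2^-1): strand 1 crosses under strand 2. Perm now: [3 2 1 4]
Gen 4 (s3^-1): strand 1 crosses under strand 4. Perm now: [3 2 4 1]
Gen 5 (s1): strand 3 crosses over strand 2. Perm now: [2 3 4 1]
Gen 6 (s3^-1): strand 4 crosses under strand 1. Perm now: [2 3 1 4]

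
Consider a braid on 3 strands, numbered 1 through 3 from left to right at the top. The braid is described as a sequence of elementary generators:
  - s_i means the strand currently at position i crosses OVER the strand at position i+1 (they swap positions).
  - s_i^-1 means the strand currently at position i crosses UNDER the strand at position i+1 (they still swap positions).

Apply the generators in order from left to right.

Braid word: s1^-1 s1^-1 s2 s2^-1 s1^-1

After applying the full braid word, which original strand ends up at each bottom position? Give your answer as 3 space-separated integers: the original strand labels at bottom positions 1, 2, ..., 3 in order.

Gen 1 (s1^-1): strand 1 crosses under strand 2. Perm now: [2 1 3]
Gen 2 (s1^-1): strand 2 crosses under strand 1. Perm now: [1 2 3]
Gen 3 (s2): strand 2 crosses over strand 3. Perm now: [1 3 2]
Gen 4 (s2^-1): strand 3 crosses under strand 2. Perm now: [1 2 3]
Gen 5 (s1^-1): strand 1 crosses under strand 2. Perm now: [2 1 3]

Answer: 2 1 3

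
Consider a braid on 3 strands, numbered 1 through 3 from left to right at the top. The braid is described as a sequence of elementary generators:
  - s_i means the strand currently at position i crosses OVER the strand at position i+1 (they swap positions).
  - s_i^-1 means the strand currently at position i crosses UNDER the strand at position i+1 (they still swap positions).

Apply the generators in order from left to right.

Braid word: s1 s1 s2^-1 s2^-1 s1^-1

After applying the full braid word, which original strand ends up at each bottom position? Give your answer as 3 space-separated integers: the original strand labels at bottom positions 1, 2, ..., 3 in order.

Answer: 2 1 3

Derivation:
Gen 1 (s1): strand 1 crosses over strand 2. Perm now: [2 1 3]
Gen 2 (s1): strand 2 crosses over strand 1. Perm now: [1 2 3]
Gen 3 (s2^-1): strand 2 crosses under strand 3. Perm now: [1 3 2]
Gen 4 (s2^-1): strand 3 crosses under strand 2. Perm now: [1 2 3]
Gen 5 (s1^-1): strand 1 crosses under strand 2. Perm now: [2 1 3]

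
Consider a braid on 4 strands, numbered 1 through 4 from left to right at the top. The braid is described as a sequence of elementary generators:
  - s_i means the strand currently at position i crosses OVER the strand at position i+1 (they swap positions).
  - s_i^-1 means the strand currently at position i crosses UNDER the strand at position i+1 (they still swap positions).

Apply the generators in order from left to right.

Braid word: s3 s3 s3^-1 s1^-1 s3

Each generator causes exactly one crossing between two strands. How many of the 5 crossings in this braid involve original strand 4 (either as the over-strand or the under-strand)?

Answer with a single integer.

Gen 1: crossing 3x4. Involves strand 4? yes. Count so far: 1
Gen 2: crossing 4x3. Involves strand 4? yes. Count so far: 2
Gen 3: crossing 3x4. Involves strand 4? yes. Count so far: 3
Gen 4: crossing 1x2. Involves strand 4? no. Count so far: 3
Gen 5: crossing 4x3. Involves strand 4? yes. Count so far: 4

Answer: 4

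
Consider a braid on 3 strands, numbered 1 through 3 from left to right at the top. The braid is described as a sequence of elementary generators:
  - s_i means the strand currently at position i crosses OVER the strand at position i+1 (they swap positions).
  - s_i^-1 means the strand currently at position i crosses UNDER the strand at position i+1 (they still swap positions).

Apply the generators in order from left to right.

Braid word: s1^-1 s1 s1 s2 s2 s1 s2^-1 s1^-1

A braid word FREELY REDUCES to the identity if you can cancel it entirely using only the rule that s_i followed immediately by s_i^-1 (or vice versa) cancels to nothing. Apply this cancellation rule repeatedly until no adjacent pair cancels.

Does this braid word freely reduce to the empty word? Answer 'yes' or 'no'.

Answer: no

Derivation:
Gen 1 (s1^-1): push. Stack: [s1^-1]
Gen 2 (s1): cancels prior s1^-1. Stack: []
Gen 3 (s1): push. Stack: [s1]
Gen 4 (s2): push. Stack: [s1 s2]
Gen 5 (s2): push. Stack: [s1 s2 s2]
Gen 6 (s1): push. Stack: [s1 s2 s2 s1]
Gen 7 (s2^-1): push. Stack: [s1 s2 s2 s1 s2^-1]
Gen 8 (s1^-1): push. Stack: [s1 s2 s2 s1 s2^-1 s1^-1]
Reduced word: s1 s2 s2 s1 s2^-1 s1^-1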